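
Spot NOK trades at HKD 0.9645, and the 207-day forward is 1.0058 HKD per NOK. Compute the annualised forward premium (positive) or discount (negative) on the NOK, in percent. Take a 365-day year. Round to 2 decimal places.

T = 207/365 years.
(F − S)/S = (1.0058 − 0.9645)/0.9645 = 0.0428201.
×(1/T) gives 7.55% p.a.

+7.55%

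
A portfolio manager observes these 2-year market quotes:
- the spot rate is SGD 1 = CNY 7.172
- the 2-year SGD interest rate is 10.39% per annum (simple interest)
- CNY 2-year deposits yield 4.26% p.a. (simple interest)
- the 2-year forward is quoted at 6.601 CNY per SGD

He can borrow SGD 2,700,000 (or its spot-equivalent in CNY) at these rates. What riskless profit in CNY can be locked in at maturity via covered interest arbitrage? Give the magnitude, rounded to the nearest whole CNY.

CNY 512,010

T = 2 years.
Invest the SGD and cover forward: 2,700,000 × 1.207800 × 6.601 = CNY 21,526,257.06.
Convert at spot and invest in CNY: 2,700,000 × 7.172 × 1.085200 = CNY 21,014,246.88.
The quoted forward overvalues SGD, so borrow CNY, buy SGD at spot, deposit the SGD at 10.39%, and sell the proceeds forward at 6.601.
Profit = 21,526,257.06 − 21,014,246.88 = CNY 512,010.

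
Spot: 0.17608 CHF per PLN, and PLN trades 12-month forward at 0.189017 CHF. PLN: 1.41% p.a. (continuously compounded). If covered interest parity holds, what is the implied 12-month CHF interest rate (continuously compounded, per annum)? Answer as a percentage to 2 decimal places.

T = 1 year.
F/S = 0.189017/0.17608 = 1.0734723 = (growth of CHF) / (growth of PLN).
PLN growth factor: e^(0.0141×1) = 1.0141999.
That pins the CHF growth at 1.0887155.
r = ln(1.0887155)/1 = 0.084999 → 8.50%.

8.50%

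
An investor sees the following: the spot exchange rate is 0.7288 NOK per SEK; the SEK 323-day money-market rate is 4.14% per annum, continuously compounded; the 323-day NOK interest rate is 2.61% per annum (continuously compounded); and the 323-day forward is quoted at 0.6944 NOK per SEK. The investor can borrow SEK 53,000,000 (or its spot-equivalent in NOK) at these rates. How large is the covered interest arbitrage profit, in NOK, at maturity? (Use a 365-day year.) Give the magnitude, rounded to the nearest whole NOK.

T = 323/365 years.
Invest the SEK and cover forward: 53,000,000 × 1.0373155398 × 0.6944 = NOK 38,176,531.27.
Convert at spot and invest in NOK: 53,000,000 × 0.7288 × 1.0233655068 = NOK 39,528,925.41.
The quoted forward undervalues SEK, so borrow SEK, convert to NOK at spot, deposit the NOK at 2.61%, and buy SEK forward at 0.6944 to cover the loan.
Profit = 39,528,925.41 − 38,176,531.27 = NOK 1,352,394.

NOK 1,352,394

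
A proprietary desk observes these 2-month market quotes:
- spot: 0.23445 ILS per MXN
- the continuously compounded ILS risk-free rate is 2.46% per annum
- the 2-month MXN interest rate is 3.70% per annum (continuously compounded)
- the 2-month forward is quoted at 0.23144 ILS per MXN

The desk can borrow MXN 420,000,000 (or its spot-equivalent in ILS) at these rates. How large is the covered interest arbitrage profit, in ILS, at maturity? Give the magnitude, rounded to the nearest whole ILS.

ILS 1,067,470

T = 2/12 years.
Invest the MXN and cover forward: 420,000,000 × 1.0061857197 × 0.23144 = ILS 97,806,081.65.
Convert at spot and invest in ILS: 420,000,000 × 0.23445 × 1.0041084165 = ILS 98,873,551.66.
The quoted forward undervalues MXN, so borrow MXN, convert to ILS at spot, deposit the ILS at 2.46%, and buy MXN forward at 0.23144 to cover the loan.
Arbitrage profit = |97,806,081.65 − 98,873,551.66| = ILS 1,067,470.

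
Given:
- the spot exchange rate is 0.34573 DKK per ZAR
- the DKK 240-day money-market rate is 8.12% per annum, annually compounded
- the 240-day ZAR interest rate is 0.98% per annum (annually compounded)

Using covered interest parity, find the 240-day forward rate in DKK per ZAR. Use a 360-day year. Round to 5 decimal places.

0.36184

T = 240/360 years.
DKK growth factor: (1 + 0.0812)^(240/360) = 1.053426.
ZAR growth factor: (1 + 0.0098)^(240/360) = 1.0065227.
Forward (DKK per ZAR) = 0.34573 × 1.053426 / 1.0065227 = 0.3618408.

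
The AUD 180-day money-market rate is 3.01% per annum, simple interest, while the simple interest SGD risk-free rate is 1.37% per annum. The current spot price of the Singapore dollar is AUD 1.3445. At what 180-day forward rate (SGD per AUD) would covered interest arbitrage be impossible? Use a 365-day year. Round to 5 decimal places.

T = 180/365 years.
AUD accumulates by 1 + 0.0301×180/365 = 1.0148438.
SGD growth factor: 1 + 0.0137×180/365 = 1.0067562.
CIP: F = S · (grow AUD)/(grow SGD) = 1.3445 × 1.0148438/1.0067562 = 1.355301 AUD per SGD.
Invert for SGD per AUD: 1 / 1.355301 = 0.73784.

0.73784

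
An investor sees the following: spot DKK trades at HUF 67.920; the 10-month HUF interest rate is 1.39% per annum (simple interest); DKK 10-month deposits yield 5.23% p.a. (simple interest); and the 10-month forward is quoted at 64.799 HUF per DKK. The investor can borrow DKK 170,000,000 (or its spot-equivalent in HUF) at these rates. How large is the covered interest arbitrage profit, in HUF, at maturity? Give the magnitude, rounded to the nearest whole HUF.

HUF 184,209,209

T = 10/12 years.
Route A — deposit DKK, sell forward: 170,000,000 × 1.043583333333 × 64.799 = HUF 11,495,936,590.83.
Route B — convert at spot, deposit HUF: 170,000,000 × 67.920 × 1.011583333333 = HUF 11,680,145,800.00.
The quoted forward undervalues DKK, so borrow DKK, convert to HUF at spot, deposit the HUF at 1.39%, and buy DKK forward at 64.799 to cover the loan.
The gap between the two covered legs is HUF 184,209,209.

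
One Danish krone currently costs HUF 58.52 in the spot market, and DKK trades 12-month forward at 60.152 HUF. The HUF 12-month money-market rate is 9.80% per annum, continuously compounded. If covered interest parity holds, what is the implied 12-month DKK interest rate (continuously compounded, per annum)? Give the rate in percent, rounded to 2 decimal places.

7.05%

T = 1 year.
By CIP, F/S equals the HUF-to-DKK growth ratio: 60.152/58.52 = 1.0278879.
The HUF side grows by e^(0.0980×1) = 1.1029628.
Hence g_DKK = 1.073038.
r = ln(1.073038)/1 = 0.070494 → 7.05%.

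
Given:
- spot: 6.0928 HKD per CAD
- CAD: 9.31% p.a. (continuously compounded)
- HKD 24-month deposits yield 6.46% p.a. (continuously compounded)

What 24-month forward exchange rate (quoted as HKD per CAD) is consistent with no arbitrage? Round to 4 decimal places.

T = 2 years.
Growth of 1 HKD over T: e^(0.0646×2) = 1.1379177.
CAD growth factor: e^(0.0931×2) = 1.2046632.
So F = 6.0928 × 1.1379177 / 1.2046632 = 5.755223 (HKD/CAD).

5.7552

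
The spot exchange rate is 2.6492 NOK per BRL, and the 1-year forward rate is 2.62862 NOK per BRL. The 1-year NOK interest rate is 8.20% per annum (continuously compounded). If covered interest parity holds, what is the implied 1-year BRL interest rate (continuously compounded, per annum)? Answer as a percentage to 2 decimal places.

8.98%

T = 1 year.
By CIP, F/S equals the NOK-to-BRL growth ratio: 2.62862/2.6492 = 0.9922316.
The NOK side grows by e^(0.0820×1) = 1.0854558.
Hence g_BRL = 1.0939541.
Take logs: ln 1.0939541 / 1 = 0.089799, so 8.98%.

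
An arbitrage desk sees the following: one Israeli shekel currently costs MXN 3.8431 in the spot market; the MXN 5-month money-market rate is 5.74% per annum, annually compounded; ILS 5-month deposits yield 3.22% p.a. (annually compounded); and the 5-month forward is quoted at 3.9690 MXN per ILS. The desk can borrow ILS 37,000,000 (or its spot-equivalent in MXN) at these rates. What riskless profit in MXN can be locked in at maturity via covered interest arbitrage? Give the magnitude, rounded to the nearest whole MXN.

T = 5/12 years.
Keep in ILS, deliver into the forward: 37,000,000·1.01329275966·3.9690 = MXN 148,805,081.63.
Swap to MXN now, deposit: 37,000,000·3.8431·1.0235279599 = MXN 145,540,251.20.
The quoted forward overvalues ILS, so borrow MXN, buy ILS at spot, deposit the ILS at 3.22%, and sell the proceeds forward at 3.9690.
Arbitrage profit = |148,805,081.63 − 145,540,251.20| = MXN 3,264,830.

MXN 3,264,830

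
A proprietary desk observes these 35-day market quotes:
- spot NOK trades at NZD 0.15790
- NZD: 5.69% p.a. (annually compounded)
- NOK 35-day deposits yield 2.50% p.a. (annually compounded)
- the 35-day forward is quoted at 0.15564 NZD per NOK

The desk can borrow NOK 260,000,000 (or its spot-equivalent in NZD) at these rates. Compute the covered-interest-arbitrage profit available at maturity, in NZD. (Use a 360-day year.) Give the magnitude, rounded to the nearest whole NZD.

T = 35/360 years.
Invest the NOK and cover forward: 260,000,000 × 1.0024035546 × 0.15564 = NZD 40,563,663.20.
Convert at spot and invest in NZD: 260,000,000 × 0.15790 × 1.0053947868 = NZD 41,275,477.58.
The quoted forward undervalues NOK, so borrow NOK, convert to NZD at spot, deposit the NZD at 5.69%, and buy NOK forward at 0.15564 to cover the loan.
The gap between the two covered legs is NZD 711,814.

NZD 711,814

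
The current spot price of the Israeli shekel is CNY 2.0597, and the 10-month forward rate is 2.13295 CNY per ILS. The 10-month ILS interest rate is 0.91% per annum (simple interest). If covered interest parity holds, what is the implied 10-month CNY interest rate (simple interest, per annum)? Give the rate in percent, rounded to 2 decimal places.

T = 10/12 years.
By CIP, F/S equals the CNY-to-ILS growth ratio: 2.13295/2.0597 = 1.0355634.
ILS growth factor: 1 + 0.0091×10/12 = 1.0075833.
Hence g_CNY = 1.0434164.
(1.0434164 − 1)/T = 0.052100, i.e. 5.21%.

5.21%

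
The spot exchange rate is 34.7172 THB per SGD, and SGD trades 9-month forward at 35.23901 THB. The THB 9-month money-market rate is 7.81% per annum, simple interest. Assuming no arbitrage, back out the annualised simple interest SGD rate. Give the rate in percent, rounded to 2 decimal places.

T = 9/12 years.
CIP gives F = S · g_THB/g_SGD, so g_THB/g_SGD = 35.23901/34.7172 = 1.0150303.
The THB side grows by 1 + 0.0781×9/12 = 1.058575.
So the SGD growth factor = 1.0428999.
r = (1.0428999 − 1)/(9/12) = 0.057200 → 5.72%.

5.72%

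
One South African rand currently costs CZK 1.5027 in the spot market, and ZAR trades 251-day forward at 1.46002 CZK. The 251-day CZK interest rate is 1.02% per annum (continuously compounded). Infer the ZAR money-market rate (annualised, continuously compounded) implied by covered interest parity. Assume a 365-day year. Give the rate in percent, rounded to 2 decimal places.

5.21%

T = 251/365 years.
By CIP, F/S equals the CZK-to-ZAR growth ratio: 1.46002/1.5027 = 0.9715978.
The CZK side grows by e^(0.0102×251/365) = 1.0070389.
That pins the ZAR growth at 1.0364771.
r = ln(1.0364771)/(251/365) = 0.052100 → 5.21%.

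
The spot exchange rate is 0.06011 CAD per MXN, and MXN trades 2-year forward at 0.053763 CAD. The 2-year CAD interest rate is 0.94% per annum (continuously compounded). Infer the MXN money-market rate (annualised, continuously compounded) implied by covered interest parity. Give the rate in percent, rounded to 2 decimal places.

6.52%

T = 2 years.
F/S = 0.053763/0.06011 = 0.8944102 = (growth of CAD) / (growth of MXN).
The CAD side grows by e^(0.0094×2) = 1.0189778.
Hence g_MXN = 1.1392735.
Take logs: ln 1.1392735 / 2 = 0.065195, so 6.52%.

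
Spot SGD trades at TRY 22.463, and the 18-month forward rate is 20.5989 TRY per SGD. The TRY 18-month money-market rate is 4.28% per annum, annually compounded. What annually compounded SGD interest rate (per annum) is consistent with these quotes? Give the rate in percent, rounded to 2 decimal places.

10.48%

T = 18/12 years.
CIP gives F = S · g_TRY/g_SGD, so g_TRY/g_SGD = 20.5989/22.463 = 0.9170146.
TRY growth factor: (1 + 0.0428)^(18/12) = 1.0648821.
Hence g_SGD = 1.1612488.
r = 1.1612488^(12/18) − 1 = 0.104800 → 10.48%.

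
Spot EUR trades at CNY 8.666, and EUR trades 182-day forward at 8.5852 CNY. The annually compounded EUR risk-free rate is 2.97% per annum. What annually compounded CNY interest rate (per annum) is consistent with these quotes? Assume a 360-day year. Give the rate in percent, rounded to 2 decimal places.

1.08%

T = 182/360 years.
F/S = 8.5852/8.666 = 0.9906762 = (growth of CNY) / (growth of EUR).
EUR growth factor: (1 + 0.0297)^(182/360) = 1.0149064.
So the CNY growth factor = 1.0054436.
r = 1.0054436^(360/182) − 1 = 0.010796 → 1.08%.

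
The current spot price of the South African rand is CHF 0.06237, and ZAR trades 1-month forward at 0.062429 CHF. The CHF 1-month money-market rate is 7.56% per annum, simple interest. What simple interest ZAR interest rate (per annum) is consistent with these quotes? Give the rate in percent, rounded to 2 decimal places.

T = 1/12 years.
F/S = 0.062429/0.06237 = 1.0009460 = (growth of CHF) / (growth of ZAR).
The CHF side grows by 1 + 0.0756×1/12 = 1.006300.
That pins the ZAR growth at 1.0053489.
r = (1.0053489 − 1)/(1/12) = 0.064187 → 6.42%.

6.42%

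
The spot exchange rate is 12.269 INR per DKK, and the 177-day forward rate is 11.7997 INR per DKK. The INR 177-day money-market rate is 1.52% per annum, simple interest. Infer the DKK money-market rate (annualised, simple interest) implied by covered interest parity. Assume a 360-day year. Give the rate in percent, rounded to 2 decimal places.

9.67%

T = 177/360 years.
F/S = 11.7997/12.269 = 0.9617491 = (growth of INR) / (growth of DKK).
The INR side grows by 1 + 0.0152×177/360 = 1.0074733.
So the DKK growth factor = 1.0475428.
(1.0475428 − 1)/T = 0.096697, i.e. 9.67%.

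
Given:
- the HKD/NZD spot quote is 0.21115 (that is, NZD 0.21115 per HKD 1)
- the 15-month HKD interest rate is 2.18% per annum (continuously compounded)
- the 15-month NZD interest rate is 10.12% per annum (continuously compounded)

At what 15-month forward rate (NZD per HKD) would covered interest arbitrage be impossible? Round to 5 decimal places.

T = 15/12 years.
NZD growth factor: e^(0.1012×15/12) = 1.1348495.
Growth of 1 HKD over T: e^(0.0218×15/12) = 1.0276247.
So F = 0.21115 × 1.1348495 / 1.0276247 = 0.2331819 (NZD/HKD).

0.23318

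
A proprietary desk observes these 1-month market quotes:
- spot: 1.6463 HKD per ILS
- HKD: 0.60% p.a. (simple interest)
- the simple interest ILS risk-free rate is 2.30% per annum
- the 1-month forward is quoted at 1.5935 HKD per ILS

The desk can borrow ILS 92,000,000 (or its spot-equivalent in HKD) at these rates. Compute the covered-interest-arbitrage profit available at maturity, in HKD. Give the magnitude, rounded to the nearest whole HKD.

T = 1/12 years.
Keep in ILS, deliver into the forward: 92,000,000·1.00191666667·1.5935 = HKD 146,882,987.17.
Swap to HKD now, deposit: 92,000,000·1.6463·1.000500 = HKD 151,535,329.80.
The quoted forward undervalues ILS, so borrow ILS, convert to HKD at spot, deposit the HKD at 0.60%, and buy ILS forward at 1.5935 to cover the loan.
Arbitrage profit = |146,882,987.17 − 151,535,329.80| = HKD 4,652,343.

HKD 4,652,343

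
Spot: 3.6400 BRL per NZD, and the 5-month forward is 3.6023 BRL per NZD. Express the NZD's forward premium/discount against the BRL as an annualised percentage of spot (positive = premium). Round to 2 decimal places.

T = 5/12 years.
NZD trades forward at -1.03571% vs spot over the period.
×(1/T) gives -2.49% p.a.

-2.49%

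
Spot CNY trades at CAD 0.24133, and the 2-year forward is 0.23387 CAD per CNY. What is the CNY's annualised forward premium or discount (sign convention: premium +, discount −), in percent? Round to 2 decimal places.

T = 2 years.
(F − S)/S = (0.23387 − 0.24133)/0.24133 = -0.0309120.
Annualise by dividing by T: -0.0309120 / 2 = -0.015456 → -1.55%.

-1.55%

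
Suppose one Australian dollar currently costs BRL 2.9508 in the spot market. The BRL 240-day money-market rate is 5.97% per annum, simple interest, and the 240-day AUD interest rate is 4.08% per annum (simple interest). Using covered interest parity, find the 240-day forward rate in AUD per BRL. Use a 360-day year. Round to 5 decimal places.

0.33478

T = 240/360 years.
BRL growth factor: 1 + 0.0597×240/360 = 1.039800.
AUD growth factor: 1 + 0.0408×240/360 = 1.027200.
So F = 2.9508 × 1.039800 / 1.027200 = 2.986996 (BRL/AUD).
Quoted the other way: 1/2.986996 = 0.33478 AUD per BRL.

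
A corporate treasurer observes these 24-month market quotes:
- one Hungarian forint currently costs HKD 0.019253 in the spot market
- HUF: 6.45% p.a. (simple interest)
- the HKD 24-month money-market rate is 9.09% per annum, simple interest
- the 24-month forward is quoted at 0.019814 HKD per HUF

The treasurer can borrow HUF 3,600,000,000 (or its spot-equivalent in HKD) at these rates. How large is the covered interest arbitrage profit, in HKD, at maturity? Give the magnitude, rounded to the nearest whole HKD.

T = 2 years.
Route A — deposit HUF, sell forward: 3,600,000,000 × 1.129000 × 0.019814 = HKD 80,532,021.60.
Route B — convert at spot, deposit HKD: 3,600,000,000 × 0.019253 × 1.181800 = HKD 81,911,503.44.
The quoted forward undervalues HUF, so borrow HUF, convert to HKD at spot, deposit the HKD at 9.09%, and buy HUF forward at 0.019814 to cover the loan.
Profit = 81,911,503.44 − 80,532,021.60 = HKD 1,379,482.

HKD 1,379,482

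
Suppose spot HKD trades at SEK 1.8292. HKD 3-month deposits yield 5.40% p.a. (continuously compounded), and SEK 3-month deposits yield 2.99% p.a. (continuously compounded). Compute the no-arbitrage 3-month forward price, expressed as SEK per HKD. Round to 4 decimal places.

T = 3/12 years.
Growth of 1 SEK over T: e^(0.0299×3/12) = 1.007503.
Growth of 1 HKD over T: e^(0.0540×3/12) = 1.0135915.
CIP: F = S · (grow SEK)/(grow HKD) = 1.8292 × 1.007503/1.0135915 = 1.818212 SEK per HKD.

1.8182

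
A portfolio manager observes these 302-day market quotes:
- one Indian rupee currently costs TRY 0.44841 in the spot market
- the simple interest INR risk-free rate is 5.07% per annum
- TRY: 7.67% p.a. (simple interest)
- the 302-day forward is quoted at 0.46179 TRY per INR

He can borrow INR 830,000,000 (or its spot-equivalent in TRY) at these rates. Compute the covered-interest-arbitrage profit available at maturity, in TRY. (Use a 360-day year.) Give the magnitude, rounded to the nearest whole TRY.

T = 302/360 years.
Invest the INR and cover forward: 830,000,000 × 1.04253166667 × 0.46179 = TRY 399,587,479.63.
Convert at spot and invest in TRY: 830,000,000 × 0.44841 × 1.06434277778 = TRY 396,127,414.34.
The quoted forward overvalues INR, so borrow TRY, buy INR at spot, deposit the INR at 5.07%, and sell the proceeds forward at 0.46179.
Arbitrage profit = |399,587,479.63 − 396,127,414.34| = TRY 3,460,065.

TRY 3,460,065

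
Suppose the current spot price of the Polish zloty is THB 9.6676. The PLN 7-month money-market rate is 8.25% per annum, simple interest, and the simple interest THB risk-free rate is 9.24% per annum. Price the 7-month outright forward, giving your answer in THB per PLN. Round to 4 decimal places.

9.7209

T = 7/12 years.
THB growth factor: 1 + 0.0924×7/12 = 1.053900.
PLN accumulates by 1 + 0.0825×7/12 = 1.048125.
CIP: F = S · (grow THB)/(grow PLN) = 9.6676 × 1.053900/1.048125 = 9.720867 THB per PLN.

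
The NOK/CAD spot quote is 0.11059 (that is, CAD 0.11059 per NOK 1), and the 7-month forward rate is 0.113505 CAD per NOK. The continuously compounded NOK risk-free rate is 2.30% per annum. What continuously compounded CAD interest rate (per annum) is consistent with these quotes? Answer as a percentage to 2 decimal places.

T = 7/12 years.
F/S = 0.113505/0.11059 = 1.0263586 = (growth of CAD) / (growth of NOK).
The NOK side grows by e^(0.0230×7/12) = 1.0135071.
That pins the CAD growth at 1.0402217.
r = ln(1.0402217)/(7/12) = 0.067601 → 6.76%.

6.76%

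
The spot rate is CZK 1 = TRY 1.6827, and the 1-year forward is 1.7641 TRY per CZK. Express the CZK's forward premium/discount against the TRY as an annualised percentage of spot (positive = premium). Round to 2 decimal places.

+4.84%

T = 1 year.
CZK trades forward at +4.83746% vs spot over the period.
Per annum: 0.0483746 / 1 = 0.048375 = 4.84%.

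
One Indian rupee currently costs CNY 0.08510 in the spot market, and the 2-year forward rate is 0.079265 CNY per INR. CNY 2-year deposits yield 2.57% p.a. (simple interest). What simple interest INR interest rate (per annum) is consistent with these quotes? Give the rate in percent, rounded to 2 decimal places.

T = 2 years.
F/S = 0.079265/0.0851 = 0.9314336 = (growth of CNY) / (growth of INR).
CNY growth factor: 1 + 0.0257×2 = 1.051400.
That pins the INR growth at 1.1287976.
r = (1.1287976 − 1)/2 = 0.064399 → 6.44%.

6.44%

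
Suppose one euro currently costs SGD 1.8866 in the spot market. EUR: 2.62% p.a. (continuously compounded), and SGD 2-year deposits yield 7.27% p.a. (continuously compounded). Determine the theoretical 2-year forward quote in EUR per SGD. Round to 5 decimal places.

T = 2 years.
SGD accumulates by e^(0.0727×2) = 1.1565021.
EUR accumulates by e^(0.0262×2) = 1.0537972.
CIP: F = S · (grow SGD)/(grow EUR) = 1.8866 × 1.1565021/1.0537972 = 2.070471 SGD per EUR.
Quoted the other way: 1/2.070471 = 0.48298 EUR per SGD.

0.48298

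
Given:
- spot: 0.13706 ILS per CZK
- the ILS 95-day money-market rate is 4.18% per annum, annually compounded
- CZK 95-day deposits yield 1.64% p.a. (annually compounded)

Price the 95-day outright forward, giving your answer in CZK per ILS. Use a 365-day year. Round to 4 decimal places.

T = 95/365 years.
ILS accumulates by (1 + 0.0418)^(95/365) = 1.0107152.
Growth of 1 CZK over T: (1 + 0.0164)^(95/365) = 1.0042428.
So F = 0.13706 × 1.0107152 / 1.0042428 = 0.1379434 (ILS/CZK).
Quoted the other way: 1/0.1379434 = 7.2494 CZK per ILS.

7.2494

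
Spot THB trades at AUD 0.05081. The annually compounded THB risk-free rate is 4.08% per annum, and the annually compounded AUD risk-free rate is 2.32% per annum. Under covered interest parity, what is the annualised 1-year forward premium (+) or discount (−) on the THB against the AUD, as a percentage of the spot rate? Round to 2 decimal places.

T = 1 year.
No-arbitrage forward: 0.05081 × 1.023200 / 1.040800 = 0.04995080 AUD/THB.
(F − S)/S ÷ T = (0.04995080 − 0.05081)/0.05081/1 = -0.016910 → -1.69%.

-1.69%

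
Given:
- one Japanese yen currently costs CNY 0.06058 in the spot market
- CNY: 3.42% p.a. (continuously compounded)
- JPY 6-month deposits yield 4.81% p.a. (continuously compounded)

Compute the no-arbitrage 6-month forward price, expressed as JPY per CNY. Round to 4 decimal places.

T = 6/12 years.
CNY growth factor: e^(0.0342×6/12) = 1.01724704.
JPY accumulates by e^(0.0481×6/12) = 1.02434153.
CIP: F = S · (grow CNY)/(grow JPY) = 0.06058 × 1.01724704/1.02434153 = 0.060160429 CNY per JPY.
Invert for JPY per CNY: 1 / 0.060160429 = 16.6222.

16.6222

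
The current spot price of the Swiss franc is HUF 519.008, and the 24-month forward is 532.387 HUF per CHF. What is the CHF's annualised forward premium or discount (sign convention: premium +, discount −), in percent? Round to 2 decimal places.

T = 2 years.
CHF trades forward at +2.57780% vs spot over the period.
×(1/T) gives 1.29% p.a.

+1.29%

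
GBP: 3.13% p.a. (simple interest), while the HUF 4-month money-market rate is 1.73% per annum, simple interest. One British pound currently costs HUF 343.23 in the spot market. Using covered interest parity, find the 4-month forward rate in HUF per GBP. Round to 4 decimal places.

341.6448

T = 4/12 years.
HUF accumulates by 1 + 0.0173×4/12 = 1.005766667.
Growth of 1 GBP over T: 1 + 0.0313×4/12 = 1.010433333.
Forward (HUF per GBP) = 343.23 × 1.005766667 / 1.010433333 = 341.644799.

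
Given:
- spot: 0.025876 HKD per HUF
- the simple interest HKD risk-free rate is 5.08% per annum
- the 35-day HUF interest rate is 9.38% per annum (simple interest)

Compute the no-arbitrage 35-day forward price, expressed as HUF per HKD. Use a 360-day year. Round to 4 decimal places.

T = 35/360 years.
HKD accumulates by 1 + 0.0508×35/360 = 1.00493889.
HUF growth factor: 1 + 0.0938×35/360 = 1.00911944.
CIP: F = S · (grow HKD)/(grow HUF) = 0.025876 × 1.00493889/1.00911944 = 0.025768802 HKD per HUF.
Invert for HUF per HKD: 1 / 0.025768802 = 38.8066.

38.8066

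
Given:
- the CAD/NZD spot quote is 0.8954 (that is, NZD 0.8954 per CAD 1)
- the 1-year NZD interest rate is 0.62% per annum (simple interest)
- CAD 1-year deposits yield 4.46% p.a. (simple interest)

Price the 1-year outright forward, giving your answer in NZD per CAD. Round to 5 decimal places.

T = 1 year.
NZD accumulates by 1 + 0.0062×1 = 1.006200.
CAD growth factor: 1 + 0.0446×1 = 1.044600.
So F = 0.8954 × 1.006200 / 1.044600 = 0.8624847 (NZD/CAD).

0.86248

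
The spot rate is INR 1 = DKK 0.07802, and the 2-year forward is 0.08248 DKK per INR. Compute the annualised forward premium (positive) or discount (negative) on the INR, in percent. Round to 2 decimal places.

T = 2 years.
Period premium: (0.08248 − 0.07802)/0.07802 = 0.0571648.
×(1/T) gives 2.86% p.a.

+2.86%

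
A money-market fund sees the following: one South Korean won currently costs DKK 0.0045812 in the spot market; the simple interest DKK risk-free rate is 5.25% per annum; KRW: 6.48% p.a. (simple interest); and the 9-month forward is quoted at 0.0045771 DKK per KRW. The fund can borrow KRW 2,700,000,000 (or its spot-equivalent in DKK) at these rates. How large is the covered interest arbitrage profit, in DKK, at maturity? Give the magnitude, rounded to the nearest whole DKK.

DKK 102,498

T = 9/12 years.
Keep in KRW, deliver into the forward: 2,700,000,000·1.048600·0.0045771 = DKK 12,958,777.06.
Swap to DKK now, deposit: 2,700,000,000·0.0045812·1.039375 = DKK 12,856,278.83.
The quoted forward overvalues KRW, so borrow DKK, buy KRW at spot, deposit the KRW at 6.48%, and sell the proceeds forward at 0.0045771.
The gap between the two covered legs is DKK 102,498.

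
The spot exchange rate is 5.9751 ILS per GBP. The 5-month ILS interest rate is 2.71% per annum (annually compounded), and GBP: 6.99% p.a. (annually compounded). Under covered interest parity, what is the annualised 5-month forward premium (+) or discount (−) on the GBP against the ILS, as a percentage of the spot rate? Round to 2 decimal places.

-4.05%

T = 5/12 years.
F = S · g_ILS/g_GBP = 5.9751 × 1.0112037/1.0285522 = 5.8743185.
Annualised premium = (F − S)/S × (1/T) = (5.8743185 − 5.9751)/5.9751 ÷ (5/12) = -4.05%.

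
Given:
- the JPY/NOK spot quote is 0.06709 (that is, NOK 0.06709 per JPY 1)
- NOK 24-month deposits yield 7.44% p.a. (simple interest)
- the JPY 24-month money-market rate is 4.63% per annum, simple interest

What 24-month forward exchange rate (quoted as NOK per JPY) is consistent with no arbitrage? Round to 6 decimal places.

0.070541

T = 2 years.
Growth of 1 NOK over T: 1 + 0.0744×2 = 1.148800.
Growth of 1 JPY over T: 1 + 0.0463×2 = 1.092600.
CIP: F = S · (grow NOK)/(grow JPY) = 0.06709 × 1.148800/1.092600 = 0.07054090 NOK per JPY.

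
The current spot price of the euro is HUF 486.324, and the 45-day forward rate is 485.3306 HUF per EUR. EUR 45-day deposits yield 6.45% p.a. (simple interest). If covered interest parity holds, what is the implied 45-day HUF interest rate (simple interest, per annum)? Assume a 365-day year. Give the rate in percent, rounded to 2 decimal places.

4.78%

T = 45/365 years.
By CIP, F/S equals the HUF-to-EUR growth ratio: 485.3306/486.324 = 0.9979573.
EUR growth factor: 1 + 0.0645×45/365 = 1.0079521.
That pins the HUF growth at 1.0058932.
r = (1.0058932 − 1)/(45/365) = 0.047800 → 4.78%.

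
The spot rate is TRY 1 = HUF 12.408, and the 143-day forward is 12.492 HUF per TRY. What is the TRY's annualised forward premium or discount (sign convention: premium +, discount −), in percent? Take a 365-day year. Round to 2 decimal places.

+1.73%

T = 143/365 years.
TRY trades forward at +0.67698% vs spot over the period.
Per annum: 0.0067698 / (143/365) = 0.017280 = 1.73%.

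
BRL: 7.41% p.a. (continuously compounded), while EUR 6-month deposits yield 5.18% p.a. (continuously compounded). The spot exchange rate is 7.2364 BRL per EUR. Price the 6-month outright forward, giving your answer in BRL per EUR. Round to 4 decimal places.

T = 6/12 years.
BRL accumulates by e^(0.0741×6/12) = 1.0377449.
Growth of 1 EUR over T: e^(0.0518×6/12) = 1.0262383.
So F = 7.2364 × 1.0377449 / 1.0262383 = 7.317537 (BRL/EUR).

7.3175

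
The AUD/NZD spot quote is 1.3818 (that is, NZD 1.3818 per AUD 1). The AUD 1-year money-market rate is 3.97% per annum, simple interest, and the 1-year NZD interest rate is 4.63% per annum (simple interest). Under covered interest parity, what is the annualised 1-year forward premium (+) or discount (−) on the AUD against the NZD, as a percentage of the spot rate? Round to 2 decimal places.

+0.63%

T = 1 year.
CIP forward (NZD per AUD) = 1.3818 × 1.046300/1.039700 = 1.3905716.
(F − S)/S ÷ T = (1.3905716 − 1.3818)/1.3818/1 = 0.006348 → 0.63%.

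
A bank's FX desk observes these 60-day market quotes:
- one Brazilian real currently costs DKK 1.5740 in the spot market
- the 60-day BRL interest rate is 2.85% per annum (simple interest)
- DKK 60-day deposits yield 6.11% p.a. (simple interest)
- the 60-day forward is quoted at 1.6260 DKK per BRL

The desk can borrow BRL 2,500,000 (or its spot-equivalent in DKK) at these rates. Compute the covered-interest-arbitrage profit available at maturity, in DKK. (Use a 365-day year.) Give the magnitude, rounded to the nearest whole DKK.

DKK 109,522

T = 60/365 years.
Keep in BRL, deliver into the forward: 2,500,000·1.004684932·1.6260 = DKK 4,084,044.25.
Swap to DKK now, deposit: 2,500,000·1.5740·1.010043836 = DKK 3,974,522.49.
The quoted forward overvalues BRL, so borrow DKK, buy BRL at spot, deposit the BRL at 2.85%, and sell the proceeds forward at 1.6260.
The gap between the two covered legs is DKK 109,522.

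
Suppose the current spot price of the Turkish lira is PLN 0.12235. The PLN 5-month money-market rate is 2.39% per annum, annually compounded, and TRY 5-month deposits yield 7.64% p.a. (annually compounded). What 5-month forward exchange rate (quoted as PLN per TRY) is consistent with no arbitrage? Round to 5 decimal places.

0.11983

T = 5/12 years.
PLN accumulates by (1 + 0.0239)^(5/12) = 1.0098898.
TRY growth factor: (1 + 0.0764)^(5/12) = 1.0311512.
So F = 0.12235 × 1.0098898 / 1.0311512 = 0.1198273 (PLN/TRY).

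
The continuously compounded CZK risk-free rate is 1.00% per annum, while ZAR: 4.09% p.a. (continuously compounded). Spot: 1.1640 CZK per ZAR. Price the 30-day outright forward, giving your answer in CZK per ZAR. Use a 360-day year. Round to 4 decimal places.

T = 30/360 years.
Growth of 1 CZK over T: e^(0.0100×30/360) = 1.0008337.
ZAR growth factor: e^(0.0409×30/360) = 1.0034141.
Forward (CZK per ZAR) = 1.164 × 1.0008337 / 1.0034141 = 1.161007.

1.1610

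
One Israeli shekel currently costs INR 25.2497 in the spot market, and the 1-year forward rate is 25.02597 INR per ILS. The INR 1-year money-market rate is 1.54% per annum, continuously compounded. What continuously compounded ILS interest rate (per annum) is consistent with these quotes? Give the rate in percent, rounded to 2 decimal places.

T = 1 year.
CIP gives F = S · g_INR/g_ILS, so g_INR/g_ILS = 25.02597/25.2497 = 0.9911393.
The INR side grows by e^(0.0154×1) = 1.0155192.
That pins the ILS growth at 1.0245979.
Take logs: ln 1.0245979 / 1 = 0.024300, so 2.43%.

2.43%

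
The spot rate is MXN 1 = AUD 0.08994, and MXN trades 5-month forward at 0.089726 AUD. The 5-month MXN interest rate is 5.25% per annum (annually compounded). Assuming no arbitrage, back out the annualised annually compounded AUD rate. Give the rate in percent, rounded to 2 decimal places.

T = 5/12 years.
By CIP, F/S equals the AUD-to-MXN growth ratio: 0.089726/0.08994 = 0.9976206.
MXN growth factor: (1 + 0.0525)^(5/12) = 1.021549.
So the AUD growth factor = 1.0191183.
Annualise: 1.0191183^(12/5) − 1 = 0.046500 = 4.65%.

4.65%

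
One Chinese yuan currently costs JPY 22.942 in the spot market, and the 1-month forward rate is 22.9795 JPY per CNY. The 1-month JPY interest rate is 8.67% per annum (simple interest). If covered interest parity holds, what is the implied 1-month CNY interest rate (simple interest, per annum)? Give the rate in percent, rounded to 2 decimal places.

6.70%

T = 1/12 years.
By CIP, F/S equals the JPY-to-CNY growth ratio: 22.9795/22.942 = 1.0016346.
The JPY side grows by 1 + 0.0867×1/12 = 1.007225.
So the CNY growth factor = 1.0055813.
(1.0055813 − 1)/T = 0.066976, i.e. 6.70%.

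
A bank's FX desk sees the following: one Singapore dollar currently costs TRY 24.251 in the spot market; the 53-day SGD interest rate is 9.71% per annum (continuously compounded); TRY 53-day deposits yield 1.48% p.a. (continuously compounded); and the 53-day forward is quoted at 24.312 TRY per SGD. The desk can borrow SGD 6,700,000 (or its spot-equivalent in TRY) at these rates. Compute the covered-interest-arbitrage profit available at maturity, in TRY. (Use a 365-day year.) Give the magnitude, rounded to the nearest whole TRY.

TRY 2,372,077

T = 53/365 years.
Keep in SGD, deliver into the forward: 6,700,000·1.01419931813·24.312 = TRY 165,203,332.61.
Swap to TRY now, deposit: 6,700,000·24.251·1.00215135194 = TRY 162,831,255.32.
The quoted forward overvalues SGD, so borrow TRY, buy SGD at spot, deposit the SGD at 9.71%, and sell the proceeds forward at 24.312.
Profit = 165,203,332.61 − 162,831,255.32 = TRY 2,372,077.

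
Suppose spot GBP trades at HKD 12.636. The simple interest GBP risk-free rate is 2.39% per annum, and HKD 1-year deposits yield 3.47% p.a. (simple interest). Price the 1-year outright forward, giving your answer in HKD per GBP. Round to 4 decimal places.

12.7693

T = 1 year.
HKD growth factor: 1 + 0.0347×1 = 1.034700.
GBP accumulates by 1 + 0.0239×1 = 1.023900.
CIP: F = S · (grow HKD)/(grow GBP) = 12.636 × 1.034700/1.023900 = 12.769283 HKD per GBP.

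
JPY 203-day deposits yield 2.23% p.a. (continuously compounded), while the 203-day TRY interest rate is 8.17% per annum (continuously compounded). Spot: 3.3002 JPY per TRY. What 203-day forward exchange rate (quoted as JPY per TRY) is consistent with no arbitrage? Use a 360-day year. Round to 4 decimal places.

3.1915

T = 203/360 years.
Growth of 1 JPY over T: e^(0.0223×203/360) = 1.0126541.
TRY growth factor: e^(0.0817×203/360) = 1.0471474.
CIP: F = S · (grow JPY)/(grow TRY) = 3.3002 × 1.0126541/1.0471474 = 3.191491 JPY per TRY.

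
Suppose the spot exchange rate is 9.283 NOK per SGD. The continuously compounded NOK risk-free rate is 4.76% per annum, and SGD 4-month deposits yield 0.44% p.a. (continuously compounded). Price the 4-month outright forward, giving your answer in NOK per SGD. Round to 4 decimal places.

9.4176

T = 4/12 years.
NOK accumulates by e^(0.0476×4/12) = 1.0159932.
Growth of 1 SGD over T: e^(0.0044×4/12) = 1.0014677.
So F = 9.283 × 1.0159932 / 1.0014677 = 9.417643 (NOK/SGD).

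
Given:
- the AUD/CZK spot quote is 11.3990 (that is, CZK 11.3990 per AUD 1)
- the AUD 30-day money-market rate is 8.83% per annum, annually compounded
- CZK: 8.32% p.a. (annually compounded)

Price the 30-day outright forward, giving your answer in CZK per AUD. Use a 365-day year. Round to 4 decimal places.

11.3946

T = 30/365 years.
CZK growth factor: (1 + 0.0832)^(30/365) = 1.00659036.
AUD accumulates by (1 + 0.0883)^(30/365) = 1.00697905.
So F = 11.399 × 1.00659036 / 1.00697905 = 11.394600 (CZK/AUD).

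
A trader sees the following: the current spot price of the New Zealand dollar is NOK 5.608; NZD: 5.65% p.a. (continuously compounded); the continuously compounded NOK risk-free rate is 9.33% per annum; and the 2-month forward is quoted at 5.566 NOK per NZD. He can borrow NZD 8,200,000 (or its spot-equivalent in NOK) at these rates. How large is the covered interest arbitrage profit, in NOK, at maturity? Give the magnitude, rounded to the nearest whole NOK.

NOK 633,247

T = 2/12 years.
Keep in NZD, deliver into the forward: 8,200,000·1.009461143·5.566 = NOK 46,073,017.92.
Swap to NOK now, deposit: 8,200,000·5.608·1.0156715304 = NOK 46,706,264.73.
The quoted forward undervalues NZD, so borrow NZD, convert to NOK at spot, deposit the NOK at 9.33%, and buy NZD forward at 5.566 to cover the loan.
The gap between the two covered legs is NOK 633,247.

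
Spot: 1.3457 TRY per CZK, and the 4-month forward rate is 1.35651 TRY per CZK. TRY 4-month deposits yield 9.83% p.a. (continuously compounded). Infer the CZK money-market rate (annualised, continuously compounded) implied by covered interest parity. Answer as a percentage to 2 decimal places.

7.43%

T = 4/12 years.
F/S = 1.35651/1.3457 = 1.0080330 = (growth of TRY) / (growth of CZK).
TRY growth factor: e^(0.0983×4/12) = 1.0333094.
That pins the CZK growth at 1.025075.
r = ln(1.025075)/(4/12) = 0.074297 → 7.43%.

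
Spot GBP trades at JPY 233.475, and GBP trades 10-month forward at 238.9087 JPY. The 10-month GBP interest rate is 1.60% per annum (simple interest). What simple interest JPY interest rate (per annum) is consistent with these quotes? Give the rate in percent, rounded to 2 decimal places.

T = 10/12 years.
F/S = 238.9087/233.475 = 1.0232732 = (growth of JPY) / (growth of GBP).
The GBP side grows by 1 + 0.0160×10/12 = 1.0133333.
So the JPY growth factor = 1.0369168.
(1.0369168 − 1)/T = 0.044300, i.e. 4.43%.

4.43%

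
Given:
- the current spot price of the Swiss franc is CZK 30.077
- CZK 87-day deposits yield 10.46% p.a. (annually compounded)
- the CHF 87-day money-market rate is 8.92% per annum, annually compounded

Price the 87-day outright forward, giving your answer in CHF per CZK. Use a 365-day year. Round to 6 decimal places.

T = 87/365 years.
Growth of 1 CZK over T: (1 + 0.1046)^(87/365) = 1.0239958.
CHF accumulates by (1 + 0.0892)^(87/365) = 1.0205748.
Forward (CZK per CHF) = 30.077 × 1.0239958 / 1.0205748 = 30.17782.
Quoted the other way: 1/30.17782 = 0.033137 CHF per CZK.

0.033137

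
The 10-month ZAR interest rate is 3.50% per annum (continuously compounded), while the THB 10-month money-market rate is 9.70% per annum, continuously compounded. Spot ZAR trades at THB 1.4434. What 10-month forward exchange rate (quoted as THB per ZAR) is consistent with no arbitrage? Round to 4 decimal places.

T = 10/12 years.
Growth of 1 THB over T: e^(0.0970×10/12) = 1.0841902.
ZAR accumulates by e^(0.0350×10/12) = 1.0295962.
CIP: F = S · (grow THB)/(grow ZAR) = 1.4434 × 1.0841902/1.0295962 = 1.519936 THB per ZAR.

1.5199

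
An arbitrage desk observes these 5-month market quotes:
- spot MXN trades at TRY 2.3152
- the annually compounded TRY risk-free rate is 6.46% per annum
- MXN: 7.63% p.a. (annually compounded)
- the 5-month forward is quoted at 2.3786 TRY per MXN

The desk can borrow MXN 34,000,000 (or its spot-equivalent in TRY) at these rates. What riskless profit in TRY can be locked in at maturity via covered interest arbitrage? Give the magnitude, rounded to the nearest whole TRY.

TRY 2,591,469

T = 5/12 years.
Route A — deposit MXN, sell forward: 34,000,000 × 1.0311113288 × 2.3786 = TRY 83,388,447.83.
Route B — convert at spot, deposit TRY: 34,000,000 × 2.3152 × 1.0264261134 = TRY 80,796,979.08.
The quoted forward overvalues MXN, so borrow TRY, buy MXN at spot, deposit the MXN at 7.63%, and sell the proceeds forward at 2.3786.
The gap between the two covered legs is TRY 2,591,469.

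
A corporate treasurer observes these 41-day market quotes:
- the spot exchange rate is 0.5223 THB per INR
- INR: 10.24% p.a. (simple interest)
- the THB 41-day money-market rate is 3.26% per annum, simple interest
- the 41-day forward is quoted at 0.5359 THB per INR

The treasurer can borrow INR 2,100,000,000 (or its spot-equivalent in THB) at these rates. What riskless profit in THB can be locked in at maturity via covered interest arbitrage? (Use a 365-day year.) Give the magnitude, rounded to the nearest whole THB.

T = 41/365 years.
Invest the INR and cover forward: 2,100,000,000 × 1.011502465753 × 0.5359 = THB 1,138,334,759.93.
Convert at spot and invest in THB: 2,100,000,000 × 0.5223 × 1.003661917808 = THB 1,100,846,501.31.
The quoted forward overvalues INR, so borrow THB, buy INR at spot, deposit the INR at 10.24%, and sell the proceeds forward at 0.5359.
The gap between the two covered legs is THB 37,488,259.

THB 37,488,259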